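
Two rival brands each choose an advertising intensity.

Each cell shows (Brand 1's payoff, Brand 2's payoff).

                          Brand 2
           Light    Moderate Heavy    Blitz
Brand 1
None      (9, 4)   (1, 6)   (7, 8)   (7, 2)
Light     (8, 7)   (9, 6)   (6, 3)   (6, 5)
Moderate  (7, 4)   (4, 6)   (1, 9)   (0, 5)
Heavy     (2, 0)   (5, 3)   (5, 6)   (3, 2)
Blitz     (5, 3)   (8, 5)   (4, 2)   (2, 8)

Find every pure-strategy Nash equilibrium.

The unique pure-strategy Nash equilibrium is (None, Heavy).

(None, Light): Brand 2 can switch to Moderate (4 → 6). Not NE.
(None, Moderate): Brand 1 can switch to Light (1 → 9). Not NE.
(None, Heavy): Brand 1 gets 7, best alternative 6; Brand 2 gets 8, best alternative 6. No profitable deviation — NE.
(None, Blitz): Brand 2 can switch to Light (2 → 4). Not NE.
(Light, Light): Brand 1 can switch to None (8 → 9). Not NE.
(Light, Moderate): Brand 2 can switch to Light (6 → 7). Not NE.
(Light, Heavy): Brand 1 can switch to None (6 → 7). Not NE.
(Light, Blitz): Brand 1 can switch to None (6 → 7). Not NE.
(Moderate, Light): Brand 1 can switch to None (7 → 9). Not NE.
(Moderate, Moderate): Brand 1 can switch to Light (4 → 9). Not NE.
(Moderate, Heavy): Brand 1 can switch to None (1 → 7). Not NE.
(Moderate, Blitz): Brand 1 can switch to None (0 → 7). Not NE.
(Heavy, Light): Brand 1 can switch to None (2 → 9). Not NE.
(The remaining 7 profiles each have a profitable deviation by the same check.)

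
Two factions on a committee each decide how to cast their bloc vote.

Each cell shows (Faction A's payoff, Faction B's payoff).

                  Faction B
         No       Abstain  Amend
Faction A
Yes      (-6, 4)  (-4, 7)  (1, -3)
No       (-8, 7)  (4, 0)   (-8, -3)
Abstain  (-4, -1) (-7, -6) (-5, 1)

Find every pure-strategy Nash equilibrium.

Faction A against No: payoffs -6, -8, -4 → best response Abstain.
Faction A against Abstain: payoffs -4, 4, -7 → best response No.
Faction A against Amend: payoffs 1, -8, -5 → best response Yes.
Faction B against Yes: payoffs 4, 7, -3 → best response Abstain.
Faction B against No: payoffs 7, 0, -3 → best response No.
Faction B against Abstain: payoffs -1, -6, 1 → best response Amend.
No profile is a mutual best response for all players.

This game has no pure Nash equilibrium.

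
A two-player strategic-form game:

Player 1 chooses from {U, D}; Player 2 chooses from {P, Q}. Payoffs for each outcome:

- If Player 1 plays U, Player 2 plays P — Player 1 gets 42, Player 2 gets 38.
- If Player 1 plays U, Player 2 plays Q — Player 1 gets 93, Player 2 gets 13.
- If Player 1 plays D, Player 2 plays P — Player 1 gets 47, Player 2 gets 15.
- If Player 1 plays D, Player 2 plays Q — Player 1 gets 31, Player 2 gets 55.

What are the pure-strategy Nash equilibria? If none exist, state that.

Player 1 against P: payoffs 42, 47 → best response D.
Player 1 against Q: payoffs 93, 31 → best response U.
Player 2 against U: payoffs 38, 13 → best response P.
Player 2 against D: payoffs 15, 55 → best response Q.
No profile is a mutual best response for all players.

This game has no pure Nash equilibrium.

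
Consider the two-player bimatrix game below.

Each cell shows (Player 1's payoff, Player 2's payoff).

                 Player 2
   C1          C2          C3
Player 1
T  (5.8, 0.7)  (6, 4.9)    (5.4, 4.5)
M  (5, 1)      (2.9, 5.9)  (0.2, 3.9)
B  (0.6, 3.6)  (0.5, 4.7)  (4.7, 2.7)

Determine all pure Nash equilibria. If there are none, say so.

Player 1 against C1: payoffs 5.8, 5, 0.6 → best response T.
Player 1 against C2: payoffs 6, 2.9, 0.5 → best response T.
Player 1 against C3: payoffs 5.4, 0.2, 4.7 → best response T.
Player 2 against T: payoffs 0.7, 4.9, 4.5 → best response C2.
Player 2 against M: payoffs 1, 5.9, 3.9 → best response C2.
Player 2 against B: payoffs 3.6, 4.7, 2.7 → best response C2.
Mutual best responses: (T, C2).

(T, C2)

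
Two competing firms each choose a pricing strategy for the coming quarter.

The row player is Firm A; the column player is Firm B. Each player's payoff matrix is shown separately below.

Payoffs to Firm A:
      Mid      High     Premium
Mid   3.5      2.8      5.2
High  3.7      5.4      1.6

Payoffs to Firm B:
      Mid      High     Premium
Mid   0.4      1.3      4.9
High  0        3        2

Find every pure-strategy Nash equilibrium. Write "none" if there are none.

Firm A against Mid: payoffs 3.5, 3.7 → best response High.
Firm A against High: payoffs 2.8, 5.4 → best response High.
Firm A against Premium: payoffs 5.2, 1.6 → best response Mid.
Firm B against Mid: payoffs 0.4, 1.3, 4.9 → best response Premium.
Firm B against High: payoffs 0, 3, 2 → best response High.
Mutual best responses: (Mid, Premium); (High, High).

(Mid, Premium), (High, High)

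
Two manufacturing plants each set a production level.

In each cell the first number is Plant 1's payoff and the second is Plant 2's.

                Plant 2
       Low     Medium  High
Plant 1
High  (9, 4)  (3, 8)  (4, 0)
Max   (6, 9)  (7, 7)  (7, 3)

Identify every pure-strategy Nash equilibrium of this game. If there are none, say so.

Check each profile: it is a Nash equilibrium iff no player can strictly gain by switching unilaterally.
(High, Low): Plant 2 can switch to Medium (4 → 8). Not NE.
(High, Medium): Plant 1 can switch to Max (3 → 7). Not NE.
(High, High): Plant 1 can switch to Max (4 → 7). Not NE.
(Max, Low): Plant 1 can switch to High (6 → 9). Not NE.
(Max, Medium): Plant 2 can switch to Low (7 → 9). Not NE.
(Max, High): Plant 2 can switch to Low (3 → 9). Not NE.

This game has no pure Nash equilibrium.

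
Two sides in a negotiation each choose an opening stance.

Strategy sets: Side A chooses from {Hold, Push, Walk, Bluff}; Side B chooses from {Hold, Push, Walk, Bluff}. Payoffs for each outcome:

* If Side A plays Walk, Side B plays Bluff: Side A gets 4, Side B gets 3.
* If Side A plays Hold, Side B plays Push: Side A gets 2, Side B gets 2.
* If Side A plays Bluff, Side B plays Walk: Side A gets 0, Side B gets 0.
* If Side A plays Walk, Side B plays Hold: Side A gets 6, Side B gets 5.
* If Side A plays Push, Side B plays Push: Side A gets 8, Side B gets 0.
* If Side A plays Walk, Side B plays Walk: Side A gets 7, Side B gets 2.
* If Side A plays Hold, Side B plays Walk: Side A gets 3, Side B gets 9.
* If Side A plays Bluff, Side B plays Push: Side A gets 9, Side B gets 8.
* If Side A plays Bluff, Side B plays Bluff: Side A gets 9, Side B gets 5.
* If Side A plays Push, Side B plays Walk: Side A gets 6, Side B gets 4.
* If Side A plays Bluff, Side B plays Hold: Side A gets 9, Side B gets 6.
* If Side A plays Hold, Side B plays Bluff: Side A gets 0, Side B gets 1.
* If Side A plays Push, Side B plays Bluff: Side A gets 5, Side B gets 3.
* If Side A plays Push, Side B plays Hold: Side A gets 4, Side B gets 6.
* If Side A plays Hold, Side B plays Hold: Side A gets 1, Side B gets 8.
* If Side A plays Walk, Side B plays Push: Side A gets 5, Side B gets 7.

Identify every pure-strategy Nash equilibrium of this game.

(Bluff, Push)

(Hold, Hold): Side A can switch to Push (1 → 4). Not NE.
(Hold, Push): Side A can switch to Push (2 → 8). Not NE.
(Hold, Walk): Side A can switch to Push (3 → 6). Not NE.
(Hold, Bluff): Side A can switch to Push (0 → 5). Not NE.
(Push, Hold): Side A can switch to Walk (4 → 6). Not NE.
(Push, Push): Side A can switch to Bluff (8 → 9). Not NE.
(Push, Walk): Side A can switch to Walk (6 → 7). Not NE.
(Push, Bluff): Side A can switch to Bluff (5 → 9). Not NE.
(Walk, Hold): Side A can switch to Bluff (6 → 9). Not NE.
(Walk, Push): Side A can switch to Push (5 → 8). Not NE.
(Walk, Walk): Side B can switch to Hold (2 → 5). Not NE.
(Walk, Bluff): Side A can switch to Push (4 → 5). Not NE.
(Bluff, Push): Side A gets 9, best alternative 8; Side B gets 8, best alternative 6. No profitable deviation — NE.
(The remaining 3 profiles each have a profitable deviation by the same check.)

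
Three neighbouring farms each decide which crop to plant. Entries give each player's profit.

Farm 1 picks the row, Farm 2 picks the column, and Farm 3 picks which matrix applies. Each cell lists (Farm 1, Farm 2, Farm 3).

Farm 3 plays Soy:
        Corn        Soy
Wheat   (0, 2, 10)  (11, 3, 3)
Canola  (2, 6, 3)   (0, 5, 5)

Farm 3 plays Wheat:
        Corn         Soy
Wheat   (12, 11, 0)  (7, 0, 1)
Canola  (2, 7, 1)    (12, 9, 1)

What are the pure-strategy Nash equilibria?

Pure-strategy Nash equilibria: (Wheat, Soy, Soy); (Canola, Corn, Soy)

(Wheat, Corn, Soy): Farm 1 can switch to Canola (0 → 2). Not NE.
(Wheat, Corn, Wheat): Farm 3 can switch to Soy (0 → 10). Not NE.
(Wheat, Soy, Soy): Farm 1 gets 11, best alternative 0; Farm 2 gets 3, best alternative 2; Farm 3 gets 3, best alternative 1. No profitable deviation — NE.
(Wheat, Soy, Wheat): Farm 1 can switch to Canola (7 → 12). Not NE.
(Canola, Corn, Soy): Farm 1 gets 2, best alternative 0; Farm 2 gets 6, best alternative 5; Farm 3 gets 3, best alternative 1. No profitable deviation — NE.
(Canola, Corn, Wheat): Farm 1 can switch to Wheat (2 → 12). Not NE.
(Canola, Soy, Soy): Farm 1 can switch to Wheat (0 → 11). Not NE.
(Canola, Soy, Wheat): Farm 3 can switch to Soy (1 → 5). Not NE.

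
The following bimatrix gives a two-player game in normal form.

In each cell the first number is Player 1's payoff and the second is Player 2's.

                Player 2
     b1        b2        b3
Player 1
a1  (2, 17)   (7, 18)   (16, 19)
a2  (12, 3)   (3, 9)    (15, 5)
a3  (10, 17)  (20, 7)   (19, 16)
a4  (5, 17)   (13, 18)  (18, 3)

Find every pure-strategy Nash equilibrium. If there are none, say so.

Check each profile: it is a Nash equilibrium iff no player can strictly gain by switching unilaterally.
(a1, b1): Player 1 can switch to a2 (2 → 12). Not NE.
(a1, b2): Player 1 can switch to a3 (7 → 20). Not NE.
(a1, b3): Player 1 can switch to a3 (16 → 19). Not NE.
(a2, b1): Player 2 can switch to b2 (3 → 9). Not NE.
(a2, b2): Player 1 can switch to a1 (3 → 7). Not NE.
(a2, b3): Player 1 can switch to a1 (15 → 16). Not NE.
(The remaining 6 profiles each have a profitable deviation by the same check.)

No pure-strategy Nash equilibrium.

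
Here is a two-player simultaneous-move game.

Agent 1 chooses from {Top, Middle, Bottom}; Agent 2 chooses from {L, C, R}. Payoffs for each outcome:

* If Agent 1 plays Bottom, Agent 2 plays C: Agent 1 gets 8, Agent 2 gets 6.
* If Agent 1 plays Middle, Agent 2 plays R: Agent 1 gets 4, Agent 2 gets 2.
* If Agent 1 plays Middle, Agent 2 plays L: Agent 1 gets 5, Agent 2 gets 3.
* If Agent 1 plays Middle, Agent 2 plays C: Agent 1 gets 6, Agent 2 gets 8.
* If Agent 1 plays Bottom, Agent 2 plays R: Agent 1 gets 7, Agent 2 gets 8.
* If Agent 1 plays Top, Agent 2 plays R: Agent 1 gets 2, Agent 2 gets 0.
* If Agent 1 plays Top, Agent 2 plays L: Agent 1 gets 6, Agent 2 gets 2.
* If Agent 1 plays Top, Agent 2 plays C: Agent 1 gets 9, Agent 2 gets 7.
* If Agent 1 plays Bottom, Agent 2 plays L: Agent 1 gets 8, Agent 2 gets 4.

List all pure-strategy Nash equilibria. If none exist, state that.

Pure-strategy Nash equilibria: (Top, C); (Bottom, R)

Agent 1 against L: payoffs 6, 5, 8 → best response Bottom.
Agent 1 against C: payoffs 9, 6, 8 → best response Top.
Agent 1 against R: payoffs 2, 4, 7 → best response Bottom.
Agent 2 against Top: payoffs 2, 7, 0 → best response C.
Agent 2 against Middle: payoffs 3, 8, 2 → best response C.
Agent 2 against Bottom: payoffs 4, 6, 8 → best response R.
Mutual best responses: (Top, C); (Bottom, R).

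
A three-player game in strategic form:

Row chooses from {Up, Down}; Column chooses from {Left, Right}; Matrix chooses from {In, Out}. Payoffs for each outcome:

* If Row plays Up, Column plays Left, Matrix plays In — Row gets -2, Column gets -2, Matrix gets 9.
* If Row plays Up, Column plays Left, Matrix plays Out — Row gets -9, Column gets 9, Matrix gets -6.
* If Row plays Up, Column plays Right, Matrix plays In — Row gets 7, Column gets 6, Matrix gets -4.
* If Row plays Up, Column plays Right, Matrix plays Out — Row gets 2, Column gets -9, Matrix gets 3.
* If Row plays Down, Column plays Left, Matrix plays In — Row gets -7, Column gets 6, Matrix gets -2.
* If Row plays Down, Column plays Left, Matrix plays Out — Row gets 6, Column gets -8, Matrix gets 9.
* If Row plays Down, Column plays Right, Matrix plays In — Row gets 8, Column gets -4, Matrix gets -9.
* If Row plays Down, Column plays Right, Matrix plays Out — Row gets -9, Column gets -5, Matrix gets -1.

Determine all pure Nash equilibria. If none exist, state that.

This game has no pure Nash equilibrium.

Row against (Left, In): payoffs -2, -7 → best response Up.
Row against (Left, Out): payoffs -9, 6 → best response Down.
Row against (Right, In): payoffs 7, 8 → best response Down.
Row against (Right, Out): payoffs 2, -9 → best response Up.
Column against (Up, In): payoffs -2, 6 → best response Right.
Column against (Up, Out): payoffs 9, -9 → best response Left.
Column against (Down, In): payoffs 6, -4 → best response Left.
Column against (Down, Out): payoffs -8, -5 → best response Right.
Matrix against (Up, Left): payoffs 9, -6 → best response In.
Matrix against (Up, Right): payoffs -4, 3 → best response Out.
Matrix against (Down, Left): payoffs -2, 9 → best response Out.
Matrix against (Down, Right): payoffs -9, -1 → best response Out.
No profile is a mutual best response for all players.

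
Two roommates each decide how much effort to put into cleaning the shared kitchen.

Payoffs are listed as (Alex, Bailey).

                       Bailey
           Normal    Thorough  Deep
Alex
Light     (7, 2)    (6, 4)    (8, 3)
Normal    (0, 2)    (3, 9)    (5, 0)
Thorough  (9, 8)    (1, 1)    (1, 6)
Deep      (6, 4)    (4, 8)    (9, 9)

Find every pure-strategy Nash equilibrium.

Alex against Normal: payoffs 7, 0, 9, 6 → best response Thorough.
Alex against Thorough: payoffs 6, 3, 1, 4 → best response Light.
Alex against Deep: payoffs 8, 5, 1, 9 → best response Deep.
Bailey against Light: payoffs 2, 4, 3 → best response Thorough.
Bailey against Normal: payoffs 2, 9, 0 → best response Thorough.
Bailey against Thorough: payoffs 8, 1, 6 → best response Normal.
Bailey against Deep: payoffs 4, 8, 9 → best response Deep.
Mutual best responses: (Light, Thorough); (Thorough, Normal); (Deep, Deep).

(Light, Thorough) and (Thorough, Normal) and (Deep, Deep)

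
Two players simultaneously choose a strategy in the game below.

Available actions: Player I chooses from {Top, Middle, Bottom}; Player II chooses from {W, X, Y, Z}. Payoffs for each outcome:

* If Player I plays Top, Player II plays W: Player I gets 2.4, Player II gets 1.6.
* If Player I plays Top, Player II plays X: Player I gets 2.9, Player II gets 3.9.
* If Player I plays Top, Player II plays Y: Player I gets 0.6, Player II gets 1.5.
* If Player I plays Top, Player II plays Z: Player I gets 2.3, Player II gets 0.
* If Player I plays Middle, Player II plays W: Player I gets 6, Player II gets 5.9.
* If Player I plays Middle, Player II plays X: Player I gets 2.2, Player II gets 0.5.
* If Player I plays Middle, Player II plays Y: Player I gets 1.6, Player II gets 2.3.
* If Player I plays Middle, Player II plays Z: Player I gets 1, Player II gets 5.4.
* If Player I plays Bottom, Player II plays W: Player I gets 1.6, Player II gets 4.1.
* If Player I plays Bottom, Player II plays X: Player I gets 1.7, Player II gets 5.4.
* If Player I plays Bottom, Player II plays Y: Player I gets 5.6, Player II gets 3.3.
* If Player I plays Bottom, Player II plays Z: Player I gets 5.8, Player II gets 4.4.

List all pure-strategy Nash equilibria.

(Top, X); (Middle, W)

(Top, W): Player I can switch to Middle (2.4 → 6). Not NE.
(Top, X): Player I gets 2.9, best alternative 2.2; Player II gets 3.9, best alternative 1.6. No profitable deviation — NE.
(Top, Y): Player I can switch to Middle (0.6 → 1.6). Not NE.
(Top, Z): Player I can switch to Bottom (2.3 → 5.8). Not NE.
(Middle, W): Player I gets 6, best alternative 2.4; Player II gets 5.9, best alternative 5.4. No profitable deviation — NE.
(Middle, X): Player I can switch to Top (2.2 → 2.9). Not NE.
(Middle, Y): Player I can switch to Bottom (1.6 → 5.6). Not NE.
(Middle, Z): Player I can switch to Top (1 → 2.3). Not NE.
(The remaining 4 profiles each have a profitable deviation by the same check.)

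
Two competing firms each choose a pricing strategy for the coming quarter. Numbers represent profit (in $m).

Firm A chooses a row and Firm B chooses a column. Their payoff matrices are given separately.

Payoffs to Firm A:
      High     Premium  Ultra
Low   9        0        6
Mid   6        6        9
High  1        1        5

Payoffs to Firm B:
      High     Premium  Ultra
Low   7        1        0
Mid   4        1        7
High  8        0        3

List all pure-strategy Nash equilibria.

For each strategy profile, look for a profitable unilateral deviation.
(Low, High): Firm A gets 9, best alternative 6; Firm B gets 7, best alternative 1. No profitable deviation — NE.
(Low, Premium): Firm A can switch to Mid (0 → 6). Not NE.
(Low, Ultra): Firm A can switch to Mid (6 → 9). Not NE.
(Mid, High): Firm A can switch to Low (6 → 9). Not NE.
(Mid, Premium): Firm B can switch to High (1 → 4). Not NE.
(Mid, Ultra): Firm A gets 9, best alternative 6; Firm B gets 7, best alternative 4. No profitable deviation — NE.
(High, High): Firm A can switch to Low (1 → 9). Not NE.
(High, Premium): Firm A can switch to Mid (1 → 6). Not NE.
(High, Ultra): Firm A can switch to Low (5 → 6). Not NE.

The pure Nash equilibria are (Low, High); (Mid, Ultra).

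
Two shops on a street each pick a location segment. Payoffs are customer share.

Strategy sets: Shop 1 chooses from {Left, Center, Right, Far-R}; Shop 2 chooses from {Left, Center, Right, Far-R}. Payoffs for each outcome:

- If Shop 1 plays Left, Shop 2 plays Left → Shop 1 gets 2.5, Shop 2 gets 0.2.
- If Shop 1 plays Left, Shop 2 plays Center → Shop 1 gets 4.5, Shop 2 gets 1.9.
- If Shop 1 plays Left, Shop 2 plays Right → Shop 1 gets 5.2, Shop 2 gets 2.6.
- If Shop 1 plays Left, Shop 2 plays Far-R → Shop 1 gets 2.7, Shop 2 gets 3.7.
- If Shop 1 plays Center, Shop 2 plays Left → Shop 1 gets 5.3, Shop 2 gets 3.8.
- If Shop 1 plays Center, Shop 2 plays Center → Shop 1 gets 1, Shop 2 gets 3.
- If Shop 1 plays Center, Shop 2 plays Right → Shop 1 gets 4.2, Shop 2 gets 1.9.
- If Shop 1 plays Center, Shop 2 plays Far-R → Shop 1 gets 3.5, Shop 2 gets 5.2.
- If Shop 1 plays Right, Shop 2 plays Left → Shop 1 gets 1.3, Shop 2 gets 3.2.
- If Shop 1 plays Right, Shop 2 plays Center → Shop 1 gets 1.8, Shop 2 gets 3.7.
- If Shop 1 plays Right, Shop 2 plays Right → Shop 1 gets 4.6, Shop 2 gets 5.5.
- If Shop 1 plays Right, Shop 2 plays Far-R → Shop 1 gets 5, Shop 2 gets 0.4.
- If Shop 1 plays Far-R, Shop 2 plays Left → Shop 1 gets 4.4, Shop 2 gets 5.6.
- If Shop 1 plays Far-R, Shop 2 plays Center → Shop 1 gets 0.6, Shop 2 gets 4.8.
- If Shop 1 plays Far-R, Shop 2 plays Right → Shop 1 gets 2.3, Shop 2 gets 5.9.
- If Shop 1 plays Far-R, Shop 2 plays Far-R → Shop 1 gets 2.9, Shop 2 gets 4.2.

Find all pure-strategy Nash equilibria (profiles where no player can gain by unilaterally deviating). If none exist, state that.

none

(Left, Left): Shop 1 can switch to Center (2.5 → 5.3). Not NE.
(Left, Center): Shop 2 can switch to Right (1.9 → 2.6). Not NE.
(Left, Right): Shop 2 can switch to Far-R (2.6 → 3.7). Not NE.
(Left, Far-R): Shop 1 can switch to Center (2.7 → 3.5). Not NE.
(Center, Left): Shop 2 can switch to Far-R (3.8 → 5.2). Not NE.
(Center, Center): Shop 1 can switch to Left (1 → 4.5). Not NE.
(Center, Right): Shop 1 can switch to Left (4.2 → 5.2). Not NE.
(Center, Far-R): Shop 1 can switch to Right (3.5 → 5). Not NE.
(Right, Left): Shop 1 can switch to Left (1.3 → 2.5). Not NE.
(Right, Center): Shop 1 can switch to Left (1.8 → 4.5). Not NE.
(Right, Right): Shop 1 can switch to Left (4.6 → 5.2). Not NE.
(Right, Far-R): Shop 2 can switch to Left (0.4 → 3.2). Not NE.
(The remaining 4 profiles each have a profitable deviation by the same check.)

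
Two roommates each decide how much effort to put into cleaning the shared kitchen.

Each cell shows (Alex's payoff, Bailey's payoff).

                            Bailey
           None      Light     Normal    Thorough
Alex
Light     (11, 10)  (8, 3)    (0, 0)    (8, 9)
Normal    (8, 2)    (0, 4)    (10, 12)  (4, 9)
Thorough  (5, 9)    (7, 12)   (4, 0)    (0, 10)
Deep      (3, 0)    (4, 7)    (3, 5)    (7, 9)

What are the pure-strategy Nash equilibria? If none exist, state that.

(Light, None): Alex gets 11, best alternative 8; Bailey gets 10, best alternative 9. No profitable deviation — NE.
(Light, Light): Bailey can switch to None (3 → 10). Not NE.
(Light, Normal): Alex can switch to Normal (0 → 10). Not NE.
(Light, Thorough): Bailey can switch to None (9 → 10). Not NE.
(Normal, None): Alex can switch to Light (8 → 11). Not NE.
(Normal, Light): Alex can switch to Light (0 → 8). Not NE.
(Normal, Normal): Alex gets 10, best alternative 4; Bailey gets 12, best alternative 9. No profitable deviation — NE.
(Normal, Thorough): Alex can switch to Light (4 → 8). Not NE.
(Thorough, None): Alex can switch to Light (5 → 11). Not NE.
(Thorough, Light): Alex can switch to Light (7 → 8). Not NE.
(The remaining 6 profiles each have a profitable deviation by the same check.)

The pure Nash equilibria are (Light, None) and (Normal, Normal).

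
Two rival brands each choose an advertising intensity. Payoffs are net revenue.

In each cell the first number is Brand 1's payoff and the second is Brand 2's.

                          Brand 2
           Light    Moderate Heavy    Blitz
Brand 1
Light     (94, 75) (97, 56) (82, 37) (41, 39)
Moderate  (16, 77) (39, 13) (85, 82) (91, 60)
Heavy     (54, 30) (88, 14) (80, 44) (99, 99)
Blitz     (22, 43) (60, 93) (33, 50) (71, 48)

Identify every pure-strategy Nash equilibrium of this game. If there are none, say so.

(Light, Light): Brand 1 gets 94, best alternative 54; Brand 2 gets 75, best alternative 56. No profitable deviation — NE.
(Light, Moderate): Brand 2 can switch to Light (56 → 75). Not NE.
(Light, Heavy): Brand 1 can switch to Moderate (82 → 85). Not NE.
(Light, Blitz): Brand 1 can switch to Moderate (41 → 91). Not NE.
(Moderate, Light): Brand 1 can switch to Light (16 → 94). Not NE.
(Moderate, Moderate): Brand 1 can switch to Light (39 → 97). Not NE.
(Moderate, Heavy): Brand 1 gets 85, best alternative 82; Brand 2 gets 82, best alternative 77. No profitable deviation — NE.
(Moderate, Blitz): Brand 1 can switch to Heavy (91 → 99). Not NE.
(Heavy, Blitz): Brand 1 gets 99, best alternative 91; Brand 2 gets 99, best alternative 44. No profitable deviation — NE.
(The remaining 7 profiles each have a profitable deviation by the same check.)

The pure Nash equilibria are (Light, Light), (Moderate, Heavy), (Heavy, Blitz).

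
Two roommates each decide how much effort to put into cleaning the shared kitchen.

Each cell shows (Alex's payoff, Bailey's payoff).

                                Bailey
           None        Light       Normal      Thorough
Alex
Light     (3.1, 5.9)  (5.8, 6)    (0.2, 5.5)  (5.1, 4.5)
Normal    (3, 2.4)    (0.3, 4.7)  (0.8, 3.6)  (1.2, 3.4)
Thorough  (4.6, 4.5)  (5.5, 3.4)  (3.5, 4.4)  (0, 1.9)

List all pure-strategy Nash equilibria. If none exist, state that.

For each strategy profile, look for a profitable unilateral deviation.
(Light, None): Alex can switch to Thorough (3.1 → 4.6). Not NE.
(Light, Light): Alex gets 5.8, best alternative 5.5; Bailey gets 6, best alternative 5.9. No profitable deviation — NE.
(Light, Normal): Alex can switch to Normal (0.2 → 0.8). Not NE.
(Light, Thorough): Bailey can switch to None (4.5 → 5.9). Not NE.
(Normal, None): Alex can switch to Light (3 → 3.1). Not NE.
(Normal, Light): Alex can switch to Light (0.3 → 5.8). Not NE.
(Normal, Normal): Alex can switch to Thorough (0.8 → 3.5). Not NE.
(Normal, Thorough): Alex can switch to Light (1.2 → 5.1). Not NE.
(Thorough, None): Alex gets 4.6, best alternative 3.1; Bailey gets 4.5, best alternative 4.4. No profitable deviation — NE.
(Thorough, Light): Alex can switch to Light (5.5 → 5.8). Not NE.
(Thorough, Normal): Bailey can switch to None (4.4 → 4.5). Not NE.
(Thorough, Thorough): Alex can switch to Light (0 → 5.1). Not NE.

Pure-strategy Nash equilibria: (Light, Light), (Thorough, None)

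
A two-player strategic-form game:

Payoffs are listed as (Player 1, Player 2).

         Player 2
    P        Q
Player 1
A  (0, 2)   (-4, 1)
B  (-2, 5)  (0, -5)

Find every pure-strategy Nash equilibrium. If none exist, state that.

(A, P): Player 1 gets 0, best alternative -2; Player 2 gets 2, best alternative 1. No profitable deviation — NE.
(A, Q): Player 1 can switch to B (-4 → 0). Not NE.
(B, P): Player 1 can switch to A (-2 → 0). Not NE.
(B, Q): Player 2 can switch to P (-5 → 5). Not NE.

The unique pure-strategy Nash equilibrium is (A, P).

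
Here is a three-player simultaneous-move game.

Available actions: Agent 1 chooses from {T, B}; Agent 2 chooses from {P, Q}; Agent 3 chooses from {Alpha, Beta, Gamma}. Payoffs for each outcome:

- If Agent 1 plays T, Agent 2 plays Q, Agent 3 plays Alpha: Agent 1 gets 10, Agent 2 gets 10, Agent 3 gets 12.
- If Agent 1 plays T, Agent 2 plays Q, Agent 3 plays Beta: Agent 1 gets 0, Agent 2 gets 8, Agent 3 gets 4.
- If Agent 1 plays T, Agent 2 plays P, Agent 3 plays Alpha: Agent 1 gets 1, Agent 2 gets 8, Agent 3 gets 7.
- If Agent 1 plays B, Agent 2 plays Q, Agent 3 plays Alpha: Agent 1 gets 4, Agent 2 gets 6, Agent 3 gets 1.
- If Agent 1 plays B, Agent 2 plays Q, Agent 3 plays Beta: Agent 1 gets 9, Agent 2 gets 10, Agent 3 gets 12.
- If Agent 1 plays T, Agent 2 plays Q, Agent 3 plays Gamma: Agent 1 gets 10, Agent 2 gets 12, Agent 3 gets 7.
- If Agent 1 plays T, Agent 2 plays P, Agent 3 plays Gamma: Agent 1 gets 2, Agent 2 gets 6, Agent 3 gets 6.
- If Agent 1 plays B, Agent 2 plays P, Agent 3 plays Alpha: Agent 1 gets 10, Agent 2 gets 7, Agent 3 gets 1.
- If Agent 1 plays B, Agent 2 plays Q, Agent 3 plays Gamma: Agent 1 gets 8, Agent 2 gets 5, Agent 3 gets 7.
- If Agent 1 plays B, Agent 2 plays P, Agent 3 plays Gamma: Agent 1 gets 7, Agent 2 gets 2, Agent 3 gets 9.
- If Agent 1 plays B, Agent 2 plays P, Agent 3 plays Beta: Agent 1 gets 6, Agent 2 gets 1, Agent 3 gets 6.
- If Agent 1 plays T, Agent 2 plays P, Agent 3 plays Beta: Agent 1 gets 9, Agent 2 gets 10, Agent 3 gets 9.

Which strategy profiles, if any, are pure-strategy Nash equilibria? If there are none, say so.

The pure Nash equilibria are (T, P, Beta), (T, Q, Alpha), (B, Q, Beta).

Mark each player's best response to every combination of opponents' strategies; a profile where every player is best-responding is a pure Nash equilibrium.
Agent 1 against (P, Alpha): payoffs 1, 10 → best response B.
Agent 1 against (P, Beta): payoffs 9, 6 → best response T.
Agent 1 against (P, Gamma): payoffs 2, 7 → best response B.
Agent 1 against (Q, Alpha): payoffs 10, 4 → best response T.
Agent 1 against (Q, Beta): payoffs 0, 9 → best response B.
Agent 1 against (Q, Gamma): payoffs 10, 8 → best response T.
Agent 2 against (T, Alpha): payoffs 8, 10 → best response Q.
Agent 2 against (T, Beta): payoffs 10, 8 → best response P.
Agent 2 against (T, Gamma): payoffs 6, 12 → best response Q.
Agent 2 against (B, Alpha): payoffs 7, 6 → best response P.
Agent 2 against (B, Beta): payoffs 1, 10 → best response Q.
Agent 2 against (B, Gamma): payoffs 2, 5 → best response Q.
Agent 3 against (T, P): payoffs 7, 9, 6 → best response Beta.
Agent 3 against (T, Q): payoffs 12, 4, 7 → best response Alpha.
Agent 3 against (B, P): payoffs 1, 6, 9 → best response Gamma.
Agent 3 against (B, Q): payoffs 1, 12, 7 → best response Beta.
Mutual best responses: (T, P, Beta); (T, Q, Alpha); (B, Q, Beta).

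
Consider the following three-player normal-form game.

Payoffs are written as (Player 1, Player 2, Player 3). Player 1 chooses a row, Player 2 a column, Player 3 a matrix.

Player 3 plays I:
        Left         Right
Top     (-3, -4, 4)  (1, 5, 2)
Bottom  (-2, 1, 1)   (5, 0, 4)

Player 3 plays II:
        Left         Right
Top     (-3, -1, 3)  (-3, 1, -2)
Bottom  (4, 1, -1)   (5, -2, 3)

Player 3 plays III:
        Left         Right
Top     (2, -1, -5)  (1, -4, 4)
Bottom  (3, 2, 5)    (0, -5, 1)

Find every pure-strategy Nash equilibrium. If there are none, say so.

Pure NE: (Bottom, Left, III)

Player 1 against (Left, I): payoffs -3, -2 → best response Bottom.
Player 1 against (Left, II): payoffs -3, 4 → best response Bottom.
Player 1 against (Left, III): payoffs 2, 3 → best response Bottom.
Player 1 against (Right, I): payoffs 1, 5 → best response Bottom.
Player 1 against (Right, II): payoffs -3, 5 → best response Bottom.
Player 1 against (Right, III): payoffs 1, 0 → best response Top.
Player 2 against (Top, I): payoffs -4, 5 → best response Right.
Player 2 against (Top, II): payoffs -1, 1 → best response Right.
Player 2 against (Top, III): payoffs -1, -4 → best response Left.
Player 2 against (Bottom, I): payoffs 1, 0 → best response Left.
Player 2 against (Bottom, II): payoffs 1, -2 → best response Left.
Player 2 against (Bottom, III): payoffs 2, -5 → best response Left.
Player 3 against (Top, Left): payoffs 4, 3, -5 → best response I.
Player 3 against (Top, Right): payoffs 2, -2, 4 → best response III.
Player 3 against (Bottom, Left): payoffs 1, -1, 5 → best response III.
Player 3 against (Bottom, Right): payoffs 4, 3, 1 → best response I.
Mutual best responses: (Bottom, Left, III).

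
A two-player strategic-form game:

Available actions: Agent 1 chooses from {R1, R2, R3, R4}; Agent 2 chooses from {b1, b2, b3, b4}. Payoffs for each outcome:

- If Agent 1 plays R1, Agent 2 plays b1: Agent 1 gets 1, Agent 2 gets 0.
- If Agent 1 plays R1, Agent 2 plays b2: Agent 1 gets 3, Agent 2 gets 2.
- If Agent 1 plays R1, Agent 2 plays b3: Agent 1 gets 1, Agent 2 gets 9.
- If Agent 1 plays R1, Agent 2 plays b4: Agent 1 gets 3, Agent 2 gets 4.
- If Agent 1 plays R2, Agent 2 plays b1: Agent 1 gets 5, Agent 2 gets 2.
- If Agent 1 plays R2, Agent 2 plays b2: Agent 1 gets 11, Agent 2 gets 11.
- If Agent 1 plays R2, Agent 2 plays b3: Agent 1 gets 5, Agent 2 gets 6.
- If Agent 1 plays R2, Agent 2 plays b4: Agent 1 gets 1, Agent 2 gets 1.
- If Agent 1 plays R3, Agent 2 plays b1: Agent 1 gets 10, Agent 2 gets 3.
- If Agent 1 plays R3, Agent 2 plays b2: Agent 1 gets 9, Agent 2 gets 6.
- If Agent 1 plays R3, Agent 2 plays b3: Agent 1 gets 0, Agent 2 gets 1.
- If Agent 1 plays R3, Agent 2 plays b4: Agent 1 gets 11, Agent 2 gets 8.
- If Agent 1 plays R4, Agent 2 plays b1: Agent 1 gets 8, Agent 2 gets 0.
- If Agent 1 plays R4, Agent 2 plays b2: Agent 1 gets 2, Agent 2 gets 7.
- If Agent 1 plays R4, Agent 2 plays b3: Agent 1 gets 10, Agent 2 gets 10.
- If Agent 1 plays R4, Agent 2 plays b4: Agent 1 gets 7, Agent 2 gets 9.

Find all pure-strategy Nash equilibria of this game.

The pure Nash equilibria are (R2, b2), (R3, b4), (R4, b3).

Mark each player's best response to every combination of opponents' strategies; a profile where every player is best-responding is a pure Nash equilibrium.
Agent 1 against b1: payoffs 1, 5, 10, 8 → best response R3.
Agent 1 against b2: payoffs 3, 11, 9, 2 → best response R2.
Agent 1 against b3: payoffs 1, 5, 0, 10 → best response R4.
Agent 1 against b4: payoffs 3, 1, 11, 7 → best response R3.
Agent 2 against R1: payoffs 0, 2, 9, 4 → best response b3.
Agent 2 against R2: payoffs 2, 11, 6, 1 → best response b2.
Agent 2 against R3: payoffs 3, 6, 1, 8 → best response b4.
Agent 2 against R4: payoffs 0, 7, 10, 9 → best response b3.
Mutual best responses: (R2, b2); (R3, b4); (R4, b3).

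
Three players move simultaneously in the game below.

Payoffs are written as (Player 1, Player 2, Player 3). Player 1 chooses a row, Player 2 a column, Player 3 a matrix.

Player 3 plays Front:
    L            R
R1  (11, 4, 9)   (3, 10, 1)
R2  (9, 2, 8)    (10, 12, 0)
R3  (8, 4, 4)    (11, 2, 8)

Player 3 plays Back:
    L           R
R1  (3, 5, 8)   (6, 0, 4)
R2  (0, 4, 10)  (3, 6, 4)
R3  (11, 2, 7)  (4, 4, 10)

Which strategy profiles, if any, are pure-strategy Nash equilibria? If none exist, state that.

No pure-strategy Nash equilibrium.

Mark each player's best response to every combination of opponents' strategies; a profile where every player is best-responding is a pure Nash equilibrium.
Player 1 against (L, Front): payoffs 11, 9, 8 → best response R1.
Player 1 against (L, Back): payoffs 3, 0, 11 → best response R3.
Player 1 against (R, Front): payoffs 3, 10, 11 → best response R3.
Player 1 against (R, Back): payoffs 6, 3, 4 → best response R1.
Player 2 against (R1, Front): payoffs 4, 10 → best response R.
Player 2 against (R1, Back): payoffs 5, 0 → best response L.
Player 2 against (R2, Front): payoffs 2, 12 → best response R.
Player 2 against (R2, Back): payoffs 4, 6 → best response R.
Player 2 against (R3, Front): payoffs 4, 2 → best response L.
Player 2 against (R3, Back): payoffs 2, 4 → best response R.
Player 3 against (R1, L): payoffs 9, 8 → best response Front.
Player 3 against (R1, R): payoffs 1, 4 → best response Back.
Player 3 against (R2, L): payoffs 8, 10 → best response Back.
Player 3 against (R2, R): payoffs 0, 4 → best response Back.
Player 3 against (R3, L): payoffs 4, 7 → best response Back.
Player 3 against (R3, R): payoffs 8, 10 → best response Back.
No profile is a mutual best response for all players.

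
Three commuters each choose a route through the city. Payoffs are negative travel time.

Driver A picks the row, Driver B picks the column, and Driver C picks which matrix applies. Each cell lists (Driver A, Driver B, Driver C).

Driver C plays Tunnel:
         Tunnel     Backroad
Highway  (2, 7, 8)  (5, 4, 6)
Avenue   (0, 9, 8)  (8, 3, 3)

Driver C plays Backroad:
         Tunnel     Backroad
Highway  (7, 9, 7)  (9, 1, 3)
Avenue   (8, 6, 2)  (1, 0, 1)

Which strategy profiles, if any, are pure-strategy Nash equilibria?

The unique pure-strategy Nash equilibrium is (Highway, Tunnel, Tunnel).

(Highway, Tunnel, Tunnel): Driver A gets 2, best alternative 0; Driver B gets 7, best alternative 4; Driver C gets 8, best alternative 7. No profitable deviation — NE.
(Highway, Tunnel, Backroad): Driver A can switch to Avenue (7 → 8). Not NE.
(Highway, Backroad, Tunnel): Driver A can switch to Avenue (5 → 8). Not NE.
(Highway, Backroad, Backroad): Driver B can switch to Tunnel (1 → 9). Not NE.
(Avenue, Tunnel, Tunnel): Driver A can switch to Highway (0 → 2). Not NE.
(Avenue, Tunnel, Backroad): Driver C can switch to Tunnel (2 → 8). Not NE.
(Avenue, Backroad, Tunnel): Driver B can switch to Tunnel (3 → 9). Not NE.
(The remaining 1 profile has a profitable deviation by the same check.)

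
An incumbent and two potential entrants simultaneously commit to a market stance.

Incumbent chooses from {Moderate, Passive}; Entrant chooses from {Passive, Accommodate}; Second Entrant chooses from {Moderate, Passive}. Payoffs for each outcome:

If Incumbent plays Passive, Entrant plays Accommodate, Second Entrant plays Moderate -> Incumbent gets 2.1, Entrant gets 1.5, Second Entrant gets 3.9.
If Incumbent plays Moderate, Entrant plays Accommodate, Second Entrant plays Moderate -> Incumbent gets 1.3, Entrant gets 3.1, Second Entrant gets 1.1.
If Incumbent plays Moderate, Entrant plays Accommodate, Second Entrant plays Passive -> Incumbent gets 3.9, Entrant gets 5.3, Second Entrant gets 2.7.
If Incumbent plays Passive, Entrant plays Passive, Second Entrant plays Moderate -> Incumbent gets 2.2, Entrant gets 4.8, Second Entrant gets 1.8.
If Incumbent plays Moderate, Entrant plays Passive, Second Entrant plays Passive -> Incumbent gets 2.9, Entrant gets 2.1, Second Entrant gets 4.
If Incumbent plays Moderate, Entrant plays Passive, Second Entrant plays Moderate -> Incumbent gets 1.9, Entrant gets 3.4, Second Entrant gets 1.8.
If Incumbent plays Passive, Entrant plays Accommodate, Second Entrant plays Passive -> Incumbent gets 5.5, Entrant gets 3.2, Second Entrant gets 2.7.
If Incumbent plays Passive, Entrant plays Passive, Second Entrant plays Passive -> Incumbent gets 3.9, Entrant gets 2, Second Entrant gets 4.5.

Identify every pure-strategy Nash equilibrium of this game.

There is no pure-strategy Nash equilibrium.

Incumbent against (Passive, Moderate): payoffs 1.9, 2.2 → best response Passive.
Incumbent against (Passive, Passive): payoffs 2.9, 3.9 → best response Passive.
Incumbent against (Accommodate, Moderate): payoffs 1.3, 2.1 → best response Passive.
Incumbent against (Accommodate, Passive): payoffs 3.9, 5.5 → best response Passive.
Entrant against (Moderate, Moderate): payoffs 3.4, 3.1 → best response Passive.
Entrant against (Moderate, Passive): payoffs 2.1, 5.3 → best response Accommodate.
Entrant against (Passive, Moderate): payoffs 4.8, 1.5 → best response Passive.
Entrant against (Passive, Passive): payoffs 2, 3.2 → best response Accommodate.
Second Entrant against (Moderate, Passive): payoffs 1.8, 4 → best response Passive.
Second Entrant against (Moderate, Accommodate): payoffs 1.1, 2.7 → best response Passive.
Second Entrant against (Passive, Passive): payoffs 1.8, 4.5 → best response Passive.
Second Entrant against (Passive, Accommodate): payoffs 3.9, 2.7 → best response Moderate.
No profile is a mutual best response for all players.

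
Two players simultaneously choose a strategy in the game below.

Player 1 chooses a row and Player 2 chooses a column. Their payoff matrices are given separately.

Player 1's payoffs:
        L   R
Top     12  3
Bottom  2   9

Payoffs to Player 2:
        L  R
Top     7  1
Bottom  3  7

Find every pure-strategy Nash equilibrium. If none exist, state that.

For each player, find the best response to each opponent profile; mutual best responses are the pure NE.
Player 1 against L: payoffs 12, 2 → best response Top.
Player 1 against R: payoffs 3, 9 → best response Bottom.
Player 2 against Top: payoffs 7, 1 → best response L.
Player 2 against Bottom: payoffs 3, 7 → best response R.
Mutual best responses: (Top, L); (Bottom, R).

(Top, L) and (Bottom, R)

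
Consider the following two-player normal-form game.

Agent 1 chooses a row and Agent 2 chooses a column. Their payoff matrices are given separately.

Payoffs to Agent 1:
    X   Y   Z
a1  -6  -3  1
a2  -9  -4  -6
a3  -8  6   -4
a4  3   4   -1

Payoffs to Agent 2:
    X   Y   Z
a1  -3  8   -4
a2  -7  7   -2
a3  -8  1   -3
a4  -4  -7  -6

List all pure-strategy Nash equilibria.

The pure Nash equilibria are (a3, Y) and (a4, X).

Mark each player's best response to every combination of opponents' strategies; a profile where every player is best-responding is a pure Nash equilibrium.
Agent 1 against X: payoffs -6, -9, -8, 3 → best response a4.
Agent 1 against Y: payoffs -3, -4, 6, 4 → best response a3.
Agent 1 against Z: payoffs 1, -6, -4, -1 → best response a1.
Agent 2 against a1: payoffs -3, 8, -4 → best response Y.
Agent 2 against a2: payoffs -7, 7, -2 → best response Y.
Agent 2 against a3: payoffs -8, 1, -3 → best response Y.
Agent 2 against a4: payoffs -4, -7, -6 → best response X.
Mutual best responses: (a3, Y); (a4, X).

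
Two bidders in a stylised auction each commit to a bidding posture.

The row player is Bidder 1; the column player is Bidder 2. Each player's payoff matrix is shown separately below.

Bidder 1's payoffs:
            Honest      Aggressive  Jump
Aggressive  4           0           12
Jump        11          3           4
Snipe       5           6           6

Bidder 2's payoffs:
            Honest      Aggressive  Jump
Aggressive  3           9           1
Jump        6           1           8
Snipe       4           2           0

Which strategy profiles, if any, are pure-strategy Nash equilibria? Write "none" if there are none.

Bidder 1 against Honest: payoffs 4, 11, 5 → best response Jump.
Bidder 1 against Aggressive: payoffs 0, 3, 6 → best response Snipe.
Bidder 1 against Jump: payoffs 12, 4, 6 → best response Aggressive.
Bidder 2 against Aggressive: payoffs 3, 9, 1 → best response Aggressive.
Bidder 2 against Jump: payoffs 6, 1, 8 → best response Jump.
Bidder 2 against Snipe: payoffs 4, 2, 0 → best response Honest.
No profile is a mutual best response for all players.

none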